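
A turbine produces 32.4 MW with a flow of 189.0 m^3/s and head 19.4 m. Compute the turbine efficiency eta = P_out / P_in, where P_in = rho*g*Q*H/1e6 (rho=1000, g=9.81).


P_in = 1000 * 9.81 * 189.0 * 19.4 / 1e6 = 35.9693 MW
eta = 32.4 / 35.9693 = 0.9008


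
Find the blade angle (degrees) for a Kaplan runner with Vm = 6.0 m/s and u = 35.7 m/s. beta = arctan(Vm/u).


beta = arctan(6.0 / 35.7) = 9.5404 degrees


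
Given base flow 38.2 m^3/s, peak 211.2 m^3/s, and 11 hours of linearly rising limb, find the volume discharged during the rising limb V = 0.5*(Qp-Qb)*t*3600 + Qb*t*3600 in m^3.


V = 0.5*(211.2 - 38.2)*11*3600 + 38.2*11*3600 = 4.9381e+06 m^3


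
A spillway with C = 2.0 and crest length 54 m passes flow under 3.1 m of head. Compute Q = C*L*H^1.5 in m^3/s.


Q = 2.0 * 54 * 3.1^1.5 = 589.4762 m^3/s


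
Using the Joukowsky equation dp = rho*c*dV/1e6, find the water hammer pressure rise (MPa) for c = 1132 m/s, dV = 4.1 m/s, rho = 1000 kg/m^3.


dp = 1000 * 1132 * 4.1 / 1e6 = 4.6412 MPa


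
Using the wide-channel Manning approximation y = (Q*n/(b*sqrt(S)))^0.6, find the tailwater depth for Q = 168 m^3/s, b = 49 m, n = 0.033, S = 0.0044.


y = (168 * 0.033 / (49 * 0.0044^0.5))^0.6 = 1.3777 m


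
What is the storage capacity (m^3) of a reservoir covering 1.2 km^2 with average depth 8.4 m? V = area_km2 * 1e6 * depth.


V = 1.2 * 1e6 * 8.4 = 1.0080e+07 m^3


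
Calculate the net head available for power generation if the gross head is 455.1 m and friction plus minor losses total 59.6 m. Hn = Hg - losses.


Hn = 455.1 - 59.6 = 395.5000 m


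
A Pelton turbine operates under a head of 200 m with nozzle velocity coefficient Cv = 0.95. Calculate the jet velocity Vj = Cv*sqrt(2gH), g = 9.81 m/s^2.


Vj = 0.95 * sqrt(2*9.81*200) = 59.5097 m/s


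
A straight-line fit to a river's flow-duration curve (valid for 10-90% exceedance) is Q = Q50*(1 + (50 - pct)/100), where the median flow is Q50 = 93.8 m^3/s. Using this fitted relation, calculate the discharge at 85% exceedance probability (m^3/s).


Q = 93.8 * (1 + (50 - 85)/100) = 60.9700 m^3/s


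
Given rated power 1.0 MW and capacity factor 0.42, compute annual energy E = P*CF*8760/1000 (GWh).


E = 1.0 * 0.42 * 8760 / 1000 = 3.6792 GWh


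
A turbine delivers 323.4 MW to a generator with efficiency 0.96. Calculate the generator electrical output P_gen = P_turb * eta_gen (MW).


P_gen = 323.4 * 0.96 = 310.4640 MW


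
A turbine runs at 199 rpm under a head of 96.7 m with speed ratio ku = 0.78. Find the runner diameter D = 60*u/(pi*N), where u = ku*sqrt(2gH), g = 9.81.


u = 0.78 * sqrt(2*9.81*96.7) = 33.9748 m/s
D = 60 * 33.9748 / (pi * 199) = 3.2607 m


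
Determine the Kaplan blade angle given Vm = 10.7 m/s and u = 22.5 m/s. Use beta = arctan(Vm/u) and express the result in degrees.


beta = arctan(10.7 / 22.5) = 25.4337 degrees


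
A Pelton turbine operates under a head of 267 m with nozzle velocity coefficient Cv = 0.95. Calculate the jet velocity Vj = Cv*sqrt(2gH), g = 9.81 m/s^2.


Vj = 0.95 * sqrt(2*9.81*267) = 68.7589 m/s


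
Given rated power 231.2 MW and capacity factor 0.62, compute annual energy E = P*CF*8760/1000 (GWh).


E = 231.2 * 0.62 * 8760 / 1000 = 1255.6934 GWh


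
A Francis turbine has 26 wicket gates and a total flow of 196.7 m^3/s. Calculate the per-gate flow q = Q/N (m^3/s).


q = 196.7 / 26 = 7.5654 m^3/s


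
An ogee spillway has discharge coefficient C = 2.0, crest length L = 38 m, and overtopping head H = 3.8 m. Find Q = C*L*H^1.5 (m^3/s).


Q = 2.0 * 38 * 3.8^1.5 = 562.9748 m^3/s


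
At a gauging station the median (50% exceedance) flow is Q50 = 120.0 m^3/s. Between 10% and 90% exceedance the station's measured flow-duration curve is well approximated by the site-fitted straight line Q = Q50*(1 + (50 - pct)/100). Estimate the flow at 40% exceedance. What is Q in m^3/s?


Q = 120.0 * (1 + (50 - 40)/100) = 132.0000 m^3/s


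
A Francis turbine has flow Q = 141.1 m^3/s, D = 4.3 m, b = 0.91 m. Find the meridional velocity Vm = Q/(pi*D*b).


Vm = 141.1 / (pi * 4.3 * 0.91) = 11.4780 m/s


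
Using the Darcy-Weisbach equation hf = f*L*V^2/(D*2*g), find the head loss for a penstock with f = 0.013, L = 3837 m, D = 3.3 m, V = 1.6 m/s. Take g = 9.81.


hf = 0.013 * 3837 * 1.6^2 / (3.3 * 2 * 9.81) = 1.9723 m


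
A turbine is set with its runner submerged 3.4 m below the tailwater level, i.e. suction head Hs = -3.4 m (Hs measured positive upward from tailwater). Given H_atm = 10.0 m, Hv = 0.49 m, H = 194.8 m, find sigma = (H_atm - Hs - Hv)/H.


sigma = (10.0 - (-3.4) - 0.49) / 194.8 = 0.0663


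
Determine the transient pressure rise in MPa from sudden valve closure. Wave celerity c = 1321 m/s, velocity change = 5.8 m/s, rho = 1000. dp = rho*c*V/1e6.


dp = 1000 * 1321 * 5.8 / 1e6 = 7.6618 MPa


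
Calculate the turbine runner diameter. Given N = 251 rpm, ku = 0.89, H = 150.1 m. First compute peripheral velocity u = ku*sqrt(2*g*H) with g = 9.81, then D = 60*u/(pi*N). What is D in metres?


u = 0.89 * sqrt(2*9.81*150.1) = 48.2981 m/s
D = 60 * 48.2981 / (pi * 251) = 3.6750 m


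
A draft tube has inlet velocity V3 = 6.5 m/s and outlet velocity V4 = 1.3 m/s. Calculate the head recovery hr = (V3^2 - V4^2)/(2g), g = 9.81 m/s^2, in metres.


hr = (6.5^2 - 1.3^2) / (2*9.81) = 2.0673 m


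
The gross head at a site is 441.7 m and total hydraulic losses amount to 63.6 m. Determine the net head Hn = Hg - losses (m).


Hn = 441.7 - 63.6 = 378.1000 m


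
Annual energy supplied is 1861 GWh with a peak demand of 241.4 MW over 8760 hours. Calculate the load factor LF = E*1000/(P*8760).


LF = 1861 * 1000 / (241.4 * 8760) = 0.8800


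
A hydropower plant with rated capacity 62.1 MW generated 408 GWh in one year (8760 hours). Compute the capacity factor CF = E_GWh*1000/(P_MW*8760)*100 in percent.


CF = 408 * 1000 / (62.1 * 8760) * 100 = 75.0006 %


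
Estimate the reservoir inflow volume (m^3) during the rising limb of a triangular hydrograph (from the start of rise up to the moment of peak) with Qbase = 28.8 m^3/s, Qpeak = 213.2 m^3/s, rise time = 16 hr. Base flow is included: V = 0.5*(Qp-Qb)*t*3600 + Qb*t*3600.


V = 0.5*(213.2 - 28.8)*16*3600 + 28.8*16*3600 = 6.9696e+06 m^3


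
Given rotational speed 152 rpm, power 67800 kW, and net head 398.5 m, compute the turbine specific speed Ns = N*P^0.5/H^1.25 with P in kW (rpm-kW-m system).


Ns = 152 * 67800^0.5 / 398.5^1.25 = 22.2292


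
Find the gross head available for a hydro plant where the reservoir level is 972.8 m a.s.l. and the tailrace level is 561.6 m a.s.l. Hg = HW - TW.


Hg = 972.8 - 561.6 = 411.2000 m


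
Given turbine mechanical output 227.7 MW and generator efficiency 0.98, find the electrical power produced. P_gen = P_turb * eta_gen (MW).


P_gen = 227.7 * 0.98 = 223.1460 MW


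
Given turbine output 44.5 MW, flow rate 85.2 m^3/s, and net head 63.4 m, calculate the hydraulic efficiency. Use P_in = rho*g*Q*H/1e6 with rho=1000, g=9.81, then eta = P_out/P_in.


P_in = 1000 * 9.81 * 85.2 * 63.4 / 1e6 = 52.9905 MW
eta = 44.5 / 52.9905 = 0.8398


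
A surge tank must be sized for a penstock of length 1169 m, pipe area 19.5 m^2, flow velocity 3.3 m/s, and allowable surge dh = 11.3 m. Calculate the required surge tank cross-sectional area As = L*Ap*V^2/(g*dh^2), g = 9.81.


As = 1169 * 19.5 * 3.3^2 / (9.81 * 11.3^2) = 198.1760 m^2


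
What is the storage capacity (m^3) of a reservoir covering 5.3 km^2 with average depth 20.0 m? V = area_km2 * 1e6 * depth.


V = 5.3 * 1e6 * 20.0 = 1.0600e+08 m^3


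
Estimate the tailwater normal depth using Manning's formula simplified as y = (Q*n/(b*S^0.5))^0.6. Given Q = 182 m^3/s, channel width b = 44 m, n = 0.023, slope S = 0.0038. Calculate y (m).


y = (182 * 0.023 / (44 * 0.0038^0.5))^0.6 = 1.2974 m


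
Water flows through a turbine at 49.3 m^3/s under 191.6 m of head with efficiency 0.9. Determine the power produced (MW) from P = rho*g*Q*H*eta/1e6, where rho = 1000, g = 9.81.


P = 1000 * 9.81 * 49.3 * 191.6 * 0.9 / 1e6 = 83.3977 MW


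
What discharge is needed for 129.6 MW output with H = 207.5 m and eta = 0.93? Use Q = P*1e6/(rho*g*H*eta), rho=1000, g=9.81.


Q = 129.6 * 1e6 / (1000 * 9.81 * 207.5 * 0.93) = 68.4597 m^3/s


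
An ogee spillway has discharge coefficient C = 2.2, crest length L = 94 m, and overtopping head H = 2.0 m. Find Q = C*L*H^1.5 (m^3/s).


Q = 2.2 * 94 * 2.0^1.5 = 584.9187 m^3/s


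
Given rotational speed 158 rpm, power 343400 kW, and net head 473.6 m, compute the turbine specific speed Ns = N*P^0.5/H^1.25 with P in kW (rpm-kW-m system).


Ns = 158 * 343400^0.5 / 473.6^1.25 = 41.9076


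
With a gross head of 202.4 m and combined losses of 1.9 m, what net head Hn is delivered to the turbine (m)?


Hn = 202.4 - 1.9 = 200.5000 m


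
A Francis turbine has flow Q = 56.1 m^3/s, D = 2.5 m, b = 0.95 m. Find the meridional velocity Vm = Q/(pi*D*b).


Vm = 56.1 / (pi * 2.5 * 0.95) = 7.5188 m/s


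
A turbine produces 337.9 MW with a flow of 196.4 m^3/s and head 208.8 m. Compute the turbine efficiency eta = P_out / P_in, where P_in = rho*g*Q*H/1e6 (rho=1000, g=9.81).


P_in = 1000 * 9.81 * 196.4 * 208.8 / 1e6 = 402.2916 MW
eta = 337.9 / 402.2916 = 0.8399


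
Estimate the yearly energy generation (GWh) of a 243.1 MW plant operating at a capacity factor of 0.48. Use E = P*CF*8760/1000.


E = 243.1 * 0.48 * 8760 / 1000 = 1022.1869 GWh


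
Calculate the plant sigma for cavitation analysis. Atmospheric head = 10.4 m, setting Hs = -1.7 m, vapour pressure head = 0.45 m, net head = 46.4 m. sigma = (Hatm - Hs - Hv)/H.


sigma = (10.4 - (-1.7) - 0.45) / 46.4 = 0.2511


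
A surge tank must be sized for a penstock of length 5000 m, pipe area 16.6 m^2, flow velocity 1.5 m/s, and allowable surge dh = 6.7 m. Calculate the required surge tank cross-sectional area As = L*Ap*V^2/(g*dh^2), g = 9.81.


As = 5000 * 16.6 * 1.5^2 / (9.81 * 6.7^2) = 424.0743 m^2


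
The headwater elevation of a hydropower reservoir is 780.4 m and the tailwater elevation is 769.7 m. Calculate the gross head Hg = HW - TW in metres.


Hg = 780.4 - 769.7 = 10.7000 m


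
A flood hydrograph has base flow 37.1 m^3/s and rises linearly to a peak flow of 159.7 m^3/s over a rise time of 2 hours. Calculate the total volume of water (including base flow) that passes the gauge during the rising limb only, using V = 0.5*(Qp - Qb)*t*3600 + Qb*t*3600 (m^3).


V = 0.5*(159.7 - 37.1)*2*3600 + 37.1*2*3600 = 708480.0000 m^3


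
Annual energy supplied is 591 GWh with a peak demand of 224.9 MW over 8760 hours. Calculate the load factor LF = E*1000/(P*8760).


LF = 591 * 1000 / (224.9 * 8760) = 0.3000


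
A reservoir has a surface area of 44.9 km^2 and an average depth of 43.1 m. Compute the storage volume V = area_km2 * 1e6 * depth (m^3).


V = 44.9 * 1e6 * 43.1 = 1.9352e+09 m^3


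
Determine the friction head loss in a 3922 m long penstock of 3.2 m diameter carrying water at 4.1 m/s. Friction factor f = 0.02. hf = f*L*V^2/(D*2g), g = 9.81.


hf = 0.02 * 3922 * 4.1^2 / (3.2 * 2 * 9.81) = 21.0018 m


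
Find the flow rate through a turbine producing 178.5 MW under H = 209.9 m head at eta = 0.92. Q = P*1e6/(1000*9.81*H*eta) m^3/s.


Q = 178.5 * 1e6 / (1000 * 9.81 * 209.9 * 0.92) = 94.2256 m^3/s


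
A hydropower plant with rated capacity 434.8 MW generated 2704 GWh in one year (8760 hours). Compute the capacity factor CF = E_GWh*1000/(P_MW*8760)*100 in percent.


CF = 2704 * 1000 / (434.8 * 8760) * 100 = 70.9926 %


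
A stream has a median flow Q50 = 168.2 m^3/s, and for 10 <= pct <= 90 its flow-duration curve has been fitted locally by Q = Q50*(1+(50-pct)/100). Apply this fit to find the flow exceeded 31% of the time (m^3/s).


Q = 168.2 * (1 + (50 - 31)/100) = 200.1580 m^3/s


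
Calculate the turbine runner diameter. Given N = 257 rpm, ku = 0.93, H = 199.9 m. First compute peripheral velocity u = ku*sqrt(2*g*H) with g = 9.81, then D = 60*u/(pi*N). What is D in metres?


u = 0.93 * sqrt(2*9.81*199.9) = 58.2423 m/s
D = 60 * 58.2423 / (pi * 257) = 4.3282 m


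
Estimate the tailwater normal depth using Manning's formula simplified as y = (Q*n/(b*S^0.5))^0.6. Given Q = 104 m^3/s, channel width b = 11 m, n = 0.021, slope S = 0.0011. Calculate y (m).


y = (104 * 0.021 / (11 * 0.0011^0.5))^0.6 = 2.9262 m


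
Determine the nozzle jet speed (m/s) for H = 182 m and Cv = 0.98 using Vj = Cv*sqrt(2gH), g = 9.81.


Vj = 0.98 * sqrt(2*9.81*182) = 58.5614 m/s


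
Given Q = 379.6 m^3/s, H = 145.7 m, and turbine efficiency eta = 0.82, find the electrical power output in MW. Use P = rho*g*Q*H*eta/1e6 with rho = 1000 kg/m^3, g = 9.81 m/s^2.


P = 1000 * 9.81 * 379.6 * 145.7 * 0.82 / 1e6 = 444.9064 MW


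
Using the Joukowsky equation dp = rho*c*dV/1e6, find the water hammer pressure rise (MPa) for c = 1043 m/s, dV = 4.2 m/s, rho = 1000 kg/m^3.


dp = 1000 * 1043 * 4.2 / 1e6 = 4.3806 MPa


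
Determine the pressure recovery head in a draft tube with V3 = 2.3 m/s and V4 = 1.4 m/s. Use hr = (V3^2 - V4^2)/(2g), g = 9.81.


hr = (2.3^2 - 1.4^2) / (2*9.81) = 0.1697 m


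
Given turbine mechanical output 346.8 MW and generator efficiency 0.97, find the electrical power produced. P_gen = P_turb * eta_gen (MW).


P_gen = 346.8 * 0.97 = 336.3960 MW


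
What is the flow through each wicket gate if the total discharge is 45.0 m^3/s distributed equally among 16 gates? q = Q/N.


q = 45.0 / 16 = 2.8125 m^3/s


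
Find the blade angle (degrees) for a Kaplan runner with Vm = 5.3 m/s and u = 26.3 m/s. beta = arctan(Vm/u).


beta = arctan(5.3 / 26.3) = 11.3937 degrees


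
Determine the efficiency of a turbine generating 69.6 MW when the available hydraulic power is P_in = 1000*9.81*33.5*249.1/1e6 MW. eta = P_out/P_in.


P_in = 1000 * 9.81 * 33.5 * 249.1 / 1e6 = 81.8630 MW
eta = 69.6 / 81.8630 = 0.8502


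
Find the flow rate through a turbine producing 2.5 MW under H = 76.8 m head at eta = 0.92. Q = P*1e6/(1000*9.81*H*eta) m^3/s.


Q = 2.5 * 1e6 / (1000 * 9.81 * 76.8 * 0.92) = 3.6068 m^3/s


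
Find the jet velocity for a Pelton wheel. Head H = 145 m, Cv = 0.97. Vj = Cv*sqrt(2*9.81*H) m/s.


Vj = 0.97 * sqrt(2*9.81*145) = 51.7375 m/s


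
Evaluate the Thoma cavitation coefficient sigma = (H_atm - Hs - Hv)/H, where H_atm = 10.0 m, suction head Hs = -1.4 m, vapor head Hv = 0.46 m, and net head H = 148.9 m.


sigma = (10.0 - (-1.4) - 0.46) / 148.9 = 0.0735


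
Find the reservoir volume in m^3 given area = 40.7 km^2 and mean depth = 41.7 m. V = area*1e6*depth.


V = 40.7 * 1e6 * 41.7 = 1.6972e+09 m^3


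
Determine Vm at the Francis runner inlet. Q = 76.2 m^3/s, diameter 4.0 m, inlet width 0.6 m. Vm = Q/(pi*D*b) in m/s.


Vm = 76.2 / (pi * 4.0 * 0.6) = 10.1063 m/s


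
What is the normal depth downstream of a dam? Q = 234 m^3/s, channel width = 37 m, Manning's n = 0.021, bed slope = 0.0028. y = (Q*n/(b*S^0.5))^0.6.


y = (234 * 0.021 / (37 * 0.0028^0.5))^0.6 = 1.7370 m


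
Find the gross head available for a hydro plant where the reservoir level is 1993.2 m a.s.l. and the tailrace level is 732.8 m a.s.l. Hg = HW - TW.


Hg = 1993.2 - 732.8 = 1260.4000 m


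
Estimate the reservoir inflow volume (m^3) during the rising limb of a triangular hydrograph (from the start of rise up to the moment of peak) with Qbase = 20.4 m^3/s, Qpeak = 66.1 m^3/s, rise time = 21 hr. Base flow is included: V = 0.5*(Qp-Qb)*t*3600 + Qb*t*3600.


V = 0.5*(66.1 - 20.4)*21*3600 + 20.4*21*3600 = 3.2697e+06 m^3


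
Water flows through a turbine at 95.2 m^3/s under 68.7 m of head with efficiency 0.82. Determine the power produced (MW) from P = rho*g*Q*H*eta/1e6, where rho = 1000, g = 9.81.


P = 1000 * 9.81 * 95.2 * 68.7 * 0.82 / 1e6 = 52.6110 MW


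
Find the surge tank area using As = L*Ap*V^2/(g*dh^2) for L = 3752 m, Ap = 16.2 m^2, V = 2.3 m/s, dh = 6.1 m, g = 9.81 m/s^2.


As = 3752 * 16.2 * 2.3^2 / (9.81 * 6.1^2) = 880.8558 m^2


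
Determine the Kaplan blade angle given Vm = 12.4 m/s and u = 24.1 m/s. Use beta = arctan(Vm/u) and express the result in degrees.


beta = arctan(12.4 / 24.1) = 27.2269 degrees


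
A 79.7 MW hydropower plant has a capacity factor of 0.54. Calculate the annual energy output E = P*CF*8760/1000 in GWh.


E = 79.7 * 0.54 * 8760 / 1000 = 377.0129 GWh


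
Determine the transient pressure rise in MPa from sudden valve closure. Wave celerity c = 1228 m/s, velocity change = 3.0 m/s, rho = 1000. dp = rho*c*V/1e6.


dp = 1000 * 1228 * 3.0 / 1e6 = 3.6840 MPa


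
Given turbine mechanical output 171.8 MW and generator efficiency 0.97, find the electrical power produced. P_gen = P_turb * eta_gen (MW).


P_gen = 171.8 * 0.97 = 166.6460 MW


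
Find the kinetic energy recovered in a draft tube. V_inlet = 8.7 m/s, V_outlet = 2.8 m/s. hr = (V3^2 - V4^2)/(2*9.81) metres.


hr = (8.7^2 - 2.8^2) / (2*9.81) = 3.4582 m


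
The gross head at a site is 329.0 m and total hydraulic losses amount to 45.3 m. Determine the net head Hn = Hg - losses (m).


Hn = 329.0 - 45.3 = 283.7000 m


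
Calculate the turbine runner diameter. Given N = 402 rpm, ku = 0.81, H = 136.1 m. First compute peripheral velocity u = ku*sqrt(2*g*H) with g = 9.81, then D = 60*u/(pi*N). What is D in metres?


u = 0.81 * sqrt(2*9.81*136.1) = 41.8566 m/s
D = 60 * 41.8566 / (pi * 402) = 1.9886 m


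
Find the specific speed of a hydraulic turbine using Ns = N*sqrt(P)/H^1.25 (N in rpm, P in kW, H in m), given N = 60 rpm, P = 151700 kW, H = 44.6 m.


Ns = 60 * 151700^0.5 / 44.6^1.25 = 202.7568


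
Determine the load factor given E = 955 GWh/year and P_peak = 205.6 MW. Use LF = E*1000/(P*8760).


LF = 955 * 1000 / (205.6 * 8760) = 0.5302


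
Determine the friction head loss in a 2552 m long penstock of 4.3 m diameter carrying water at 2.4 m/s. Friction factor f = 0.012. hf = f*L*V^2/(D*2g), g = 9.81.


hf = 0.012 * 2552 * 2.4^2 / (4.3 * 2 * 9.81) = 2.0908 m


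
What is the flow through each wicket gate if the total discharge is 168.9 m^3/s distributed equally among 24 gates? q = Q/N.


q = 168.9 / 24 = 7.0375 m^3/s


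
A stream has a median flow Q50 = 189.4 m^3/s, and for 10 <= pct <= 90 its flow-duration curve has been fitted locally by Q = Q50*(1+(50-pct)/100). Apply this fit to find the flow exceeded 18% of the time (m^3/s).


Q = 189.4 * (1 + (50 - 18)/100) = 250.0080 m^3/s


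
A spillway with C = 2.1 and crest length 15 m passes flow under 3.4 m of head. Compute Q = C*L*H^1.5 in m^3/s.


Q = 2.1 * 15 * 3.4^1.5 = 197.4826 m^3/s


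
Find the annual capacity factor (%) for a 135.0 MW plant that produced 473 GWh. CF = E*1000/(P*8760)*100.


CF = 473 * 1000 / (135.0 * 8760) * 100 = 39.9966 %


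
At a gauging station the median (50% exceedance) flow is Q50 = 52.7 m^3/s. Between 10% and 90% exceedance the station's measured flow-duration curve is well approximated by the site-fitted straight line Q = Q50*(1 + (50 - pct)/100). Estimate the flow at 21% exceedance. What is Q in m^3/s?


Q = 52.7 * (1 + (50 - 21)/100) = 67.9830 m^3/s


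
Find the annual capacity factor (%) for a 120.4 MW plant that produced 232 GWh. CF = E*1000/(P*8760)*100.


CF = 232 * 1000 / (120.4 * 8760) * 100 = 21.9967 %


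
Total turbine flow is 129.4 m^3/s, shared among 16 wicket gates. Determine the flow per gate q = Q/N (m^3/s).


q = 129.4 / 16 = 8.0875 m^3/s


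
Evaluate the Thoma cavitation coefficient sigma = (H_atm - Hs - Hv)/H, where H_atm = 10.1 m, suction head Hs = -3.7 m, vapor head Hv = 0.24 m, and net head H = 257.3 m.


sigma = (10.1 - (-3.7) - 0.24) / 257.3 = 0.0527


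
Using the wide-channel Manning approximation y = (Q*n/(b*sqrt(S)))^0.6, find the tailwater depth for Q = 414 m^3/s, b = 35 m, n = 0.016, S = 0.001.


y = (414 * 0.016 / (35 * 0.001^0.5))^0.6 = 2.9257 m


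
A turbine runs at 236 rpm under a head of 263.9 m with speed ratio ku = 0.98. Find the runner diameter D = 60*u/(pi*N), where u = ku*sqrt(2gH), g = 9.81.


u = 0.98 * sqrt(2*9.81*263.9) = 70.5172 m/s
D = 60 * 70.5172 / (pi * 236) = 5.7067 m


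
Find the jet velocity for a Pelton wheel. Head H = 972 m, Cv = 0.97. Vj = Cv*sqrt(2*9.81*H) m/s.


Vj = 0.97 * sqrt(2*9.81*972) = 133.9536 m/s


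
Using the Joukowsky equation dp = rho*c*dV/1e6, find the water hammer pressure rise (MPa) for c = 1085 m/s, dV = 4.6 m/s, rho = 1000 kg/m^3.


dp = 1000 * 1085 * 4.6 / 1e6 = 4.9910 MPa


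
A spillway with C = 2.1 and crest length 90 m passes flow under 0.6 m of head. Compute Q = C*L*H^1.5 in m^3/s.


Q = 2.1 * 90 * 0.6^1.5 = 87.8393 m^3/s


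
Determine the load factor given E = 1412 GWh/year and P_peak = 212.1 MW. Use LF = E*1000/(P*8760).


LF = 1412 * 1000 / (212.1 * 8760) = 0.7600


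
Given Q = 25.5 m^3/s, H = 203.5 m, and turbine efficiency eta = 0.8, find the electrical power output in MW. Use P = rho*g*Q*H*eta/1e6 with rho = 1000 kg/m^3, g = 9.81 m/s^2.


P = 1000 * 9.81 * 25.5 * 203.5 * 0.8 / 1e6 = 40.7252 MW


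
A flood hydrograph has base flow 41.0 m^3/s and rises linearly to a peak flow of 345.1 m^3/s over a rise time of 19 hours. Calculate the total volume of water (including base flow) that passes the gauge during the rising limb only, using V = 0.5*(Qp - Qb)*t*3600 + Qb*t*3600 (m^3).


V = 0.5*(345.1 - 41.0)*19*3600 + 41.0*19*3600 = 1.3205e+07 m^3


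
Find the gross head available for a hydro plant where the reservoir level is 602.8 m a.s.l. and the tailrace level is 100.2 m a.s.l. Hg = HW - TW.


Hg = 602.8 - 100.2 = 502.6000 m


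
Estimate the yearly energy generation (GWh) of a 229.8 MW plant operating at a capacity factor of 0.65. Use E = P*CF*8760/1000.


E = 229.8 * 0.65 * 8760 / 1000 = 1308.4812 GWh


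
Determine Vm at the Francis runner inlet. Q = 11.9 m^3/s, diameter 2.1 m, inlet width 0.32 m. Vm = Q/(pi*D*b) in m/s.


Vm = 11.9 / (pi * 2.1 * 0.32) = 5.6367 m/s


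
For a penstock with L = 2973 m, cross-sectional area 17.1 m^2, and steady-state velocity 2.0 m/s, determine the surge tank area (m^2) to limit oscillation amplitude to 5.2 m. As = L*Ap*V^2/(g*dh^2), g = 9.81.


As = 2973 * 17.1 * 2.0^2 / (9.81 * 5.2^2) = 766.6115 m^2


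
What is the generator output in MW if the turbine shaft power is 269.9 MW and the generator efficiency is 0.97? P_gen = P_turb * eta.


P_gen = 269.9 * 0.97 = 261.8030 MW


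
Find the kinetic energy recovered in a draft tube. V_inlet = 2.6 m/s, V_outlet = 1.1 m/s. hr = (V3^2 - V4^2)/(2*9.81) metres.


hr = (2.6^2 - 1.1^2) / (2*9.81) = 0.2829 m


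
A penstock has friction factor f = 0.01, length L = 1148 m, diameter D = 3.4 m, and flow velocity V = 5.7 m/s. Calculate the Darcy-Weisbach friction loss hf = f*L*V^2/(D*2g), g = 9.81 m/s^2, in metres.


hf = 0.01 * 1148 * 5.7^2 / (3.4 * 2 * 9.81) = 5.5913 m


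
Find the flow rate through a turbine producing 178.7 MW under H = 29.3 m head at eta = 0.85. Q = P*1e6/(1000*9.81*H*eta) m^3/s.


Q = 178.7 * 1e6 / (1000 * 9.81 * 29.3 * 0.85) = 731.4237 m^3/s


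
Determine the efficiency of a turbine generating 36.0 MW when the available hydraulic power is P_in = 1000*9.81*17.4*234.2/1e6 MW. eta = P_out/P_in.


P_in = 1000 * 9.81 * 17.4 * 234.2 / 1e6 = 39.9765 MW
eta = 36.0 / 39.9765 = 0.9005


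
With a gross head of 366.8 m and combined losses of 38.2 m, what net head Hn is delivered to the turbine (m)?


Hn = 366.8 - 38.2 = 328.6000 m


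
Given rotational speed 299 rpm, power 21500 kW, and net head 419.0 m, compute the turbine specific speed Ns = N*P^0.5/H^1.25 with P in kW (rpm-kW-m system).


Ns = 299 * 21500^0.5 / 419.0^1.25 = 23.1272


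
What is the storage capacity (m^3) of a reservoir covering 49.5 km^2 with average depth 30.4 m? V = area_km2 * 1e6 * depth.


V = 49.5 * 1e6 * 30.4 = 1.5048e+09 m^3


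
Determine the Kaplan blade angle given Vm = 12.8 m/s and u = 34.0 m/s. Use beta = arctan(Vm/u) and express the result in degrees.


beta = arctan(12.8 / 34.0) = 20.6299 degrees


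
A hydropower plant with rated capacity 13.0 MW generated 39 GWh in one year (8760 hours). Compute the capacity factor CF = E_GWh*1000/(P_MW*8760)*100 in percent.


CF = 39 * 1000 / (13.0 * 8760) * 100 = 34.2466 %


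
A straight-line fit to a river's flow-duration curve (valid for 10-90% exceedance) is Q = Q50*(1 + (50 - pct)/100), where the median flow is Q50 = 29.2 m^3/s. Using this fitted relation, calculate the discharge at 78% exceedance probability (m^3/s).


Q = 29.2 * (1 + (50 - 78)/100) = 21.0240 m^3/s


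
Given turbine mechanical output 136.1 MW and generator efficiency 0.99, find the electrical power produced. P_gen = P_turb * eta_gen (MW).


P_gen = 136.1 * 0.99 = 134.7390 MW


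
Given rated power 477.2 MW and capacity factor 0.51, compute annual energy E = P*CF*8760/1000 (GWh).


E = 477.2 * 0.51 * 8760 / 1000 = 2131.9387 GWh


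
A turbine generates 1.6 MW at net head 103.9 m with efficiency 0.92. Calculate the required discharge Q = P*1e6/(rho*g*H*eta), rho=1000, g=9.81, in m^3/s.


Q = 1.6 * 1e6 / (1000 * 9.81 * 103.9 * 0.92) = 1.7063 m^3/s


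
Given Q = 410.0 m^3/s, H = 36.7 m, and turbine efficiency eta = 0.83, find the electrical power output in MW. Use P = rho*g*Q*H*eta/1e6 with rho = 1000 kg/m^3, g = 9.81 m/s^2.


P = 1000 * 9.81 * 410.0 * 36.7 * 0.83 / 1e6 = 122.5172 MW


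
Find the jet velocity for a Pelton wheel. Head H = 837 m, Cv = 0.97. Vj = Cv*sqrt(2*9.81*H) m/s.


Vj = 0.97 * sqrt(2*9.81*837) = 124.3037 m/s


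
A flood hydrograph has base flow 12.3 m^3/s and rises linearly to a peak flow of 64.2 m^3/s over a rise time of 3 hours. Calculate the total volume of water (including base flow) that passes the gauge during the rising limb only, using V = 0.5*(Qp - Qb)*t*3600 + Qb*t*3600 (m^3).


V = 0.5*(64.2 - 12.3)*3*3600 + 12.3*3*3600 = 413100.0000 m^3


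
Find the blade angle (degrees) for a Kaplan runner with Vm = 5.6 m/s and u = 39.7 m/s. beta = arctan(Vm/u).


beta = arctan(5.6 / 39.7) = 8.0291 degrees


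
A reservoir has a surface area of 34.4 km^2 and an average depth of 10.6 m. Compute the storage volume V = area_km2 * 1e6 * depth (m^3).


V = 34.4 * 1e6 * 10.6 = 3.6464e+08 m^3


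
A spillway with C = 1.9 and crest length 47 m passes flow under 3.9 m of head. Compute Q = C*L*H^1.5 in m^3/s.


Q = 1.9 * 47 * 3.9^1.5 = 687.7781 m^3/s


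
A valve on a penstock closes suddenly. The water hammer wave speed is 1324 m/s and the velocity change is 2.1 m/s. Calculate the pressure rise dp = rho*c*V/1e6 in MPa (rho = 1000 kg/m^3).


dp = 1000 * 1324 * 2.1 / 1e6 = 2.7804 MPa


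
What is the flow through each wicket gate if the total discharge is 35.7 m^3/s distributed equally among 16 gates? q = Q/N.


q = 35.7 / 16 = 2.2313 m^3/s


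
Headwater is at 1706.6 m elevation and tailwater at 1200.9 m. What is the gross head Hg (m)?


Hg = 1706.6 - 1200.9 = 505.7000 m


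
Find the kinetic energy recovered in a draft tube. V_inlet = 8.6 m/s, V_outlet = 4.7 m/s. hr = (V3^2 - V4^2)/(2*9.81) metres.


hr = (8.6^2 - 4.7^2) / (2*9.81) = 2.6437 m


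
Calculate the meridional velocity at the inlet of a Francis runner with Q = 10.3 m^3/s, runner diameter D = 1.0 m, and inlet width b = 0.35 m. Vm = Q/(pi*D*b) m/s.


Vm = 10.3 / (pi * 1.0 * 0.35) = 9.3674 m/s


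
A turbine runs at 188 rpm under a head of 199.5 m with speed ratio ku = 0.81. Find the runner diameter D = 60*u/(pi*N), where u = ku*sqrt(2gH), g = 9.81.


u = 0.81 * sqrt(2*9.81*199.5) = 50.6764 m/s
D = 60 * 50.6764 / (pi * 188) = 5.1481 m


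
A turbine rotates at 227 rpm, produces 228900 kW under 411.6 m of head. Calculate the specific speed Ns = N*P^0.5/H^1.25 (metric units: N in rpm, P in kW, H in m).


Ns = 227 * 228900^0.5 / 411.6^1.25 = 58.5807


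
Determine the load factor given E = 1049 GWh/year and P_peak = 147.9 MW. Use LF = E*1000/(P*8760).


LF = 1049 * 1000 / (147.9 * 8760) = 0.8097


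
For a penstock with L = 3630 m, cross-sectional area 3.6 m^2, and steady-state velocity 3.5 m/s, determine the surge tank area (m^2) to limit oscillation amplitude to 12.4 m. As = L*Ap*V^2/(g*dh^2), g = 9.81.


As = 3630 * 3.6 * 3.5^2 / (9.81 * 12.4^2) = 106.1287 m^2


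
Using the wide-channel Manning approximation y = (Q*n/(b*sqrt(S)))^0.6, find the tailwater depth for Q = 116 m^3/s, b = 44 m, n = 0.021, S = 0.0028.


y = (116 * 0.021 / (44 * 0.0028^0.5))^0.6 = 1.0275 m


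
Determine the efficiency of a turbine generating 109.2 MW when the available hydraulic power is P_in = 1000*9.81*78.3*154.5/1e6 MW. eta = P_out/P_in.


P_in = 1000 * 9.81 * 78.3 * 154.5 / 1e6 = 118.6750 MW
eta = 109.2 / 118.6750 = 0.9202


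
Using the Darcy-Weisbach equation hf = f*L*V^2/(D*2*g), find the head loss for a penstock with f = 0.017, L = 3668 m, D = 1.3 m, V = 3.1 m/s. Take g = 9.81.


hf = 0.017 * 3668 * 3.1^2 / (1.3 * 2 * 9.81) = 23.4941 m


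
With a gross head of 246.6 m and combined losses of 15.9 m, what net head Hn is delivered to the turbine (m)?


Hn = 246.6 - 15.9 = 230.7000 m


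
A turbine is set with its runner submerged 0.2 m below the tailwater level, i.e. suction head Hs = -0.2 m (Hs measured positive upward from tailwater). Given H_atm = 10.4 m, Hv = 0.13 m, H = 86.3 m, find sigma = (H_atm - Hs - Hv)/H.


sigma = (10.4 - (-0.2) - 0.13) / 86.3 = 0.1213


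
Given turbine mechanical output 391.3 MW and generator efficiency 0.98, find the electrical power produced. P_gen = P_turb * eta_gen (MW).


P_gen = 391.3 * 0.98 = 383.4740 MW


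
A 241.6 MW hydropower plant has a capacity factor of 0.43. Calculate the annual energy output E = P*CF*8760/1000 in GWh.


E = 241.6 * 0.43 * 8760 / 1000 = 910.0589 GWh


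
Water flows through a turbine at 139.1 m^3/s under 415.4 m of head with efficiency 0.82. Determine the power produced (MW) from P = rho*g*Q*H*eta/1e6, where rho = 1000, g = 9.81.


P = 1000 * 9.81 * 139.1 * 415.4 * 0.82 / 1e6 = 464.8111 MW


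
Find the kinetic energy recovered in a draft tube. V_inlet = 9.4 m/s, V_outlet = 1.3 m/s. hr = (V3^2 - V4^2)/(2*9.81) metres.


hr = (9.4^2 - 1.3^2) / (2*9.81) = 4.4174 m


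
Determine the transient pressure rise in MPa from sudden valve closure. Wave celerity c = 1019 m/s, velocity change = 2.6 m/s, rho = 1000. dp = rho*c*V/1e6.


dp = 1000 * 1019 * 2.6 / 1e6 = 2.6494 MPa


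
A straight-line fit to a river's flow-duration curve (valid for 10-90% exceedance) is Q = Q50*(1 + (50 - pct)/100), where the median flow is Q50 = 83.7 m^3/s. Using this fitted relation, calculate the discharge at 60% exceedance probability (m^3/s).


Q = 83.7 * (1 + (50 - 60)/100) = 75.3300 m^3/s


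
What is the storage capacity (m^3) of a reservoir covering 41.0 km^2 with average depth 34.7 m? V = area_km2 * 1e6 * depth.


V = 41.0 * 1e6 * 34.7 = 1.4227e+09 m^3


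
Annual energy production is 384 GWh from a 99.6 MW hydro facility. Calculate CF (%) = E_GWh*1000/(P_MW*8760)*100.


CF = 384 * 1000 / (99.6 * 8760) * 100 = 44.0117 %


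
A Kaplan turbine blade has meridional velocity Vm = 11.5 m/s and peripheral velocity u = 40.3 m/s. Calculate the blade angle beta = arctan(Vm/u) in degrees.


beta = arctan(11.5 / 40.3) = 15.9266 degrees


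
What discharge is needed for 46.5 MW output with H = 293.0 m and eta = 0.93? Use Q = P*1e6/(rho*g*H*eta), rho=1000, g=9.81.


Q = 46.5 * 1e6 / (1000 * 9.81 * 293.0 * 0.93) = 17.3954 m^3/s


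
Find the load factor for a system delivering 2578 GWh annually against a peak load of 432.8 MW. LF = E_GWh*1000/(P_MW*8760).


LF = 2578 * 1000 / (432.8 * 8760) = 0.6800


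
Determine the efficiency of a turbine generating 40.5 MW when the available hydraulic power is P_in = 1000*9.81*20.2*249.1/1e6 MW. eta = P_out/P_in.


P_in = 1000 * 9.81 * 20.2 * 249.1 / 1e6 = 49.3622 MW
eta = 40.5 / 49.3622 = 0.8205


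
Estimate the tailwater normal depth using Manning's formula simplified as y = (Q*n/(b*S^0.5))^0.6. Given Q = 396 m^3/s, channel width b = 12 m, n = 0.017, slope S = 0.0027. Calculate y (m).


y = (396 * 0.017 / (12 * 0.0027^0.5))^0.6 = 4.1684 m


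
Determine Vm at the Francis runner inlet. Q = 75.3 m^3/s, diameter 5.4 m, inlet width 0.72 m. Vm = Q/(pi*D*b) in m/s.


Vm = 75.3 / (pi * 5.4 * 0.72) = 6.1648 m/s


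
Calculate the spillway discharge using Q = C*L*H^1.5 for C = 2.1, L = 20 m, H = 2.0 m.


Q = 2.1 * 20 * 2.0^1.5 = 118.7939 m^3/s


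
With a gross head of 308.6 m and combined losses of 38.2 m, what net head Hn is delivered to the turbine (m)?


Hn = 308.6 - 38.2 = 270.4000 m


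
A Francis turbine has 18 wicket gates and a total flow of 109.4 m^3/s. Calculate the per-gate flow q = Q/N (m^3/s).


q = 109.4 / 18 = 6.0778 m^3/s


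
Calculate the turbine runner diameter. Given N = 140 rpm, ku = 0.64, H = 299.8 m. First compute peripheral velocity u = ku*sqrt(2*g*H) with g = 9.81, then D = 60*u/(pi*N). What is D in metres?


u = 0.64 * sqrt(2*9.81*299.8) = 49.0846 m/s
D = 60 * 49.0846 / (pi * 140) = 6.6960 m


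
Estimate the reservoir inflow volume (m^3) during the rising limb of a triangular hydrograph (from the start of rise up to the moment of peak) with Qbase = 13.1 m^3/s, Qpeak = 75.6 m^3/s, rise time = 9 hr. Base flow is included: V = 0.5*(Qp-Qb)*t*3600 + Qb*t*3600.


V = 0.5*(75.6 - 13.1)*9*3600 + 13.1*9*3600 = 1.4369e+06 m^3


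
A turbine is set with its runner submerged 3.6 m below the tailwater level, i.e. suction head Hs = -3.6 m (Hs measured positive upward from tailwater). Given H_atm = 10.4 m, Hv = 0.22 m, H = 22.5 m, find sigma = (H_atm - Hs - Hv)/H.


sigma = (10.4 - (-3.6) - 0.22) / 22.5 = 0.6124


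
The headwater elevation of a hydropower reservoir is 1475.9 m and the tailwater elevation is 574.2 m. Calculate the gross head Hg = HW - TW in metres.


Hg = 1475.9 - 574.2 = 901.7000 m


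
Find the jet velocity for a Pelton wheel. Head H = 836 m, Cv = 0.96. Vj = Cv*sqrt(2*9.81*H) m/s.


Vj = 0.96 * sqrt(2*9.81*836) = 122.9487 m/s


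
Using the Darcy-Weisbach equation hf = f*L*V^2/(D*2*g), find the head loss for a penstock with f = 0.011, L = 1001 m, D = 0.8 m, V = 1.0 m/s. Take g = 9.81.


hf = 0.011 * 1001 * 1.0^2 / (0.8 * 2 * 9.81) = 0.7015 m


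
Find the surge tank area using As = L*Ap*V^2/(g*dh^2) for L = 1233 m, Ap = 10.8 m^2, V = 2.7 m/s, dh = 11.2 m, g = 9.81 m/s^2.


As = 1233 * 10.8 * 2.7^2 / (9.81 * 11.2^2) = 78.8877 m^2


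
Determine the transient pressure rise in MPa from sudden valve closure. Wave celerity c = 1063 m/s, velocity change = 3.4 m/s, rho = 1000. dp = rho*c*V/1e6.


dp = 1000 * 1063 * 3.4 / 1e6 = 3.6142 MPa


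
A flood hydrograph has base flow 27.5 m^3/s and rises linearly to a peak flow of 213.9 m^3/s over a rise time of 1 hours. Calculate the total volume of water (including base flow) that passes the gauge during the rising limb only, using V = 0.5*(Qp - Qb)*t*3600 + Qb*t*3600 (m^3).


V = 0.5*(213.9 - 27.5)*1*3600 + 27.5*1*3600 = 434520.0000 m^3


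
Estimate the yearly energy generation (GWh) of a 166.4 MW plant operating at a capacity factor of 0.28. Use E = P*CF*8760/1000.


E = 166.4 * 0.28 * 8760 / 1000 = 408.1459 GWh


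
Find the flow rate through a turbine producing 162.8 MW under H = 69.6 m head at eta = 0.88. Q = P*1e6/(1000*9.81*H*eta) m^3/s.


Q = 162.8 * 1e6 / (1000 * 9.81 * 69.6 * 0.88) = 270.9527 m^3/s


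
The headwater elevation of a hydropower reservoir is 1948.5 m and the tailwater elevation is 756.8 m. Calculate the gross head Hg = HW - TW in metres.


Hg = 1948.5 - 756.8 = 1191.7000 m


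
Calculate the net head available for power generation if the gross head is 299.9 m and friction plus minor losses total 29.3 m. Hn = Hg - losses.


Hn = 299.9 - 29.3 = 270.6000 m


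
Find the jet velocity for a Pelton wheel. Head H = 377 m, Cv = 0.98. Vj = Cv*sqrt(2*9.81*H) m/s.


Vj = 0.98 * sqrt(2*9.81*377) = 84.2842 m/s


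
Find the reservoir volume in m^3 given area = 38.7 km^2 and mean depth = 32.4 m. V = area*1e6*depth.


V = 38.7 * 1e6 * 32.4 = 1.2539e+09 m^3


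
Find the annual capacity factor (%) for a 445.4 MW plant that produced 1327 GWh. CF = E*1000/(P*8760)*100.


CF = 1327 * 1000 / (445.4 * 8760) * 100 = 34.0108 %


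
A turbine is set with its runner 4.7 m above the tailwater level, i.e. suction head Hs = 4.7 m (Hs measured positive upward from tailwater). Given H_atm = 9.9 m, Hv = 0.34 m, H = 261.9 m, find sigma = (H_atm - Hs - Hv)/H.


sigma = (9.9 - 4.7 - 0.34) / 261.9 = 0.0186


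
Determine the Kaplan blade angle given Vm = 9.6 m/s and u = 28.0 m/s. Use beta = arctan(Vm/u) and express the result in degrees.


beta = arctan(9.6 / 28.0) = 18.9246 degrees


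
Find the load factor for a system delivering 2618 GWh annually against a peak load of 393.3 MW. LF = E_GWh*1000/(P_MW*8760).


LF = 2618 * 1000 / (393.3 * 8760) = 0.7599


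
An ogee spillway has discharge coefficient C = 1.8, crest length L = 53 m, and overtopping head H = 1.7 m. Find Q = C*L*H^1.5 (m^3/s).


Q = 1.8 * 53 * 1.7^1.5 = 211.4568 m^3/s


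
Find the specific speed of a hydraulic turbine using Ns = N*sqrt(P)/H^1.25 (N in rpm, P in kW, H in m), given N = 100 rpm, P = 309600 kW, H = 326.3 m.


Ns = 100 * 309600^0.5 / 326.3^1.25 = 40.1217


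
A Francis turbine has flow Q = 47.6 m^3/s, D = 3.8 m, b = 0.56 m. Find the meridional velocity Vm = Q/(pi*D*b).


Vm = 47.6 / (pi * 3.8 * 0.56) = 7.1201 m/s


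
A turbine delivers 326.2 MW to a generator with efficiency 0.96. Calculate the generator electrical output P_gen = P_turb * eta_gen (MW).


P_gen = 326.2 * 0.96 = 313.1520 MW


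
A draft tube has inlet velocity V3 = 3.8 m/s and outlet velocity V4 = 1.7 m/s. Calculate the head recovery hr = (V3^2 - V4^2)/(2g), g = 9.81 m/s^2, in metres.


hr = (3.8^2 - 1.7^2) / (2*9.81) = 0.5887 m


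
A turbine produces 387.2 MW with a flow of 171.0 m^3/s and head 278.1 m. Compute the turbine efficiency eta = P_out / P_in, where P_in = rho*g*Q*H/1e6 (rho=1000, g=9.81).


P_in = 1000 * 9.81 * 171.0 * 278.1 / 1e6 = 466.5155 MW
eta = 387.2 / 466.5155 = 0.8300


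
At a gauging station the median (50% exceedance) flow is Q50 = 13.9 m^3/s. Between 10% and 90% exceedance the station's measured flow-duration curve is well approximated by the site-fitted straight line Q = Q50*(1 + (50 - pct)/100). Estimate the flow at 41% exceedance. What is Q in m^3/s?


Q = 13.9 * (1 + (50 - 41)/100) = 15.1510 m^3/s


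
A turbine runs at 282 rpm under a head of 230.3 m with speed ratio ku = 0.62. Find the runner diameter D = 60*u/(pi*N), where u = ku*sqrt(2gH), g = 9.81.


u = 0.62 * sqrt(2*9.81*230.3) = 41.6762 m/s
D = 60 * 41.6762 / (pi * 282) = 2.8225 m


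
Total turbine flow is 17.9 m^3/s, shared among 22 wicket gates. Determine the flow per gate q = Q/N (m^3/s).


q = 17.9 / 22 = 0.8136 m^3/s


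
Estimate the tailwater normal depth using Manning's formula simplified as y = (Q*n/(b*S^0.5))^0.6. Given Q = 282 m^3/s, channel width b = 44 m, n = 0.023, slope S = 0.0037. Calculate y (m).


y = (282 * 0.023 / (44 * 0.0037^0.5))^0.6 = 1.7008 m


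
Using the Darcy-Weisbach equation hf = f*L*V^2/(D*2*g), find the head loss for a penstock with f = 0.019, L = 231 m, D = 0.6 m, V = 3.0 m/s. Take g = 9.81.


hf = 0.019 * 231 * 3.0^2 / (0.6 * 2 * 9.81) = 3.3555 m


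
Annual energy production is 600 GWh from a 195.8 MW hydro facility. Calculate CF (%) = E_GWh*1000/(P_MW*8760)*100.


CF = 600 * 1000 / (195.8 * 8760) * 100 = 34.9812 %
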